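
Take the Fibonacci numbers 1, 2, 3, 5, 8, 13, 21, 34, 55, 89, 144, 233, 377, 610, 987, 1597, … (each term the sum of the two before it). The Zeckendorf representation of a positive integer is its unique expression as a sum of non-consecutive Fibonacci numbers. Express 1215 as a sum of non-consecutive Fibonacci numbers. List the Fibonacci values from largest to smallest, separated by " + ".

take 987 (≤ 1215); 1215 − 987 = 228
take 144 (≤ 228); 228 − 144 = 84
take 55 (≤ 84); 84 − 55 = 29
take 21 (≤ 29); 29 − 21 = 8
take 8 (≤ 8); 8 − 8 = 0
So 1215 = 987 + 144 + 55 + 21 + 8, with no two terms consecutive in the sequence.

987 + 144 + 55 + 21 + 8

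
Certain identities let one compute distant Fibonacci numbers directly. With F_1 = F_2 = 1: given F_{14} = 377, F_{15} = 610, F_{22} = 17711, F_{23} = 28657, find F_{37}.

24157817

By the addition formula F_{m+n} = F_m F_{n+1} + F_{m−1} F_n with m=15, n=22: F_{37} = 610·28657 + 377·17711 = 17480770 + 6677047 = 24157817.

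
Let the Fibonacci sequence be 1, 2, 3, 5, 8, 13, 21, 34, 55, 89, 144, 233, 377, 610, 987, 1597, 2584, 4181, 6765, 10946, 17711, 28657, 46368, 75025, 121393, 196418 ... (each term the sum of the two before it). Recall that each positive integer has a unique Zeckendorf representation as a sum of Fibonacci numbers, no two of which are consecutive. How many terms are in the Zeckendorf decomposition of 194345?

largest Fibonacci ≤ 194345 is 121393; 194345 − 121393 = 72952
largest Fibonacci ≤ 72952 is 46368; 72952 − 46368 = 26584
largest Fibonacci ≤ 26584 is 17711; 26584 − 17711 = 8873
largest Fibonacci ≤ 8873 is 6765; 8873 − 6765 = 2108
largest Fibonacci ≤ 2108 is 1597; 2108 − 1597 = 511
largest Fibonacci ≤ 511 is 377; 511 − 377 = 134
largest Fibonacci ≤ 134 is 89; 134 − 89 = 45
largest Fibonacci ≤ 45 is 34; 45 − 34 = 11
largest Fibonacci ≤ 11 is 8; 11 − 8 = 3
largest Fibonacci ≤ 3 is 3; 3 − 3 = 0
194345 = 121393 + 46368 + 17711 + 6765 + 1597 + 377 + 89 + 34 + 8 + 3, which has 10 terms.

10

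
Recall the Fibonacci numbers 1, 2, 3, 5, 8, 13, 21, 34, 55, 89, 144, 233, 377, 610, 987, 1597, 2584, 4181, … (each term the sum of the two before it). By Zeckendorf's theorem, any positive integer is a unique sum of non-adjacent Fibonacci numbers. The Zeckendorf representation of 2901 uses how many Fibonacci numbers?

2901: greatest Fibonacci not exceeding it is 2584, leaving 317
317: greatest Fibonacci not exceeding it is 233, leaving 84
84: greatest Fibonacci not exceeding it is 55, leaving 29
29: greatest Fibonacci not exceeding it is 21, leaving 8
8: greatest Fibonacci not exceeding it is 8, leaving 0
2901 = 2584 + 233 + 55 + 21 + 8, which has 5 terms.

5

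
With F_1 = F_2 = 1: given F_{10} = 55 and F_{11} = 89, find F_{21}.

10946

By F_{2k+1} = F_k² + F_{k+1}²: F_{21} = 55² + 89² = 3025 + 7921 = 10946.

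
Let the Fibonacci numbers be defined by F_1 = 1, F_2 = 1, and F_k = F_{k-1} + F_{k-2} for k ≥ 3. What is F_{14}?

Iterating the recurrence up to F_{10} = 55 and F_{9} = 34:
F_{11} = F_{10} + F_{9} = 55 + 34 = 89
F_{12} = F_{11} + F_{10} = 89 + 55 = 144
F_{13} = F_{12} + F_{11} = 144 + 89 = 233
F_{14} = F_{13} + F_{12} = 233 + 144 = 377

377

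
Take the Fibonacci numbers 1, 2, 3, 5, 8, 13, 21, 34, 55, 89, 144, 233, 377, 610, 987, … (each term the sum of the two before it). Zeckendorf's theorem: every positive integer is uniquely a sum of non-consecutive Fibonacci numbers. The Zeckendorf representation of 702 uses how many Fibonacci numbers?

3

Greedy algorithm:
702 − 610 = 92
92 − 89 = 3
3 − 3 = 0
702 = 610 + 89 + 3, which has 3 terms.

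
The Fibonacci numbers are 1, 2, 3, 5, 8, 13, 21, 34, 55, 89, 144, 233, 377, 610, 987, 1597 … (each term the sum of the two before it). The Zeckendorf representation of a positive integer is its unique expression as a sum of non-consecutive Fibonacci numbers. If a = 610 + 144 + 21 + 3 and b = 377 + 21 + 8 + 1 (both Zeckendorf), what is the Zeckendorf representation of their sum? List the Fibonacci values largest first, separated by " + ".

The two numbers are 778 and 407, so their sum is 1185.
largest Fibonacci ≤ 1185 is 987; 1185 − 987 = 198
largest Fibonacci ≤ 198 is 144; 198 − 144 = 54
largest Fibonacci ≤ 54 is 34; 54 − 34 = 20
largest Fibonacci ≤ 20 is 13; 20 − 13 = 7
largest Fibonacci ≤ 7 is 5; 7 − 5 = 2
largest Fibonacci ≤ 2 is 2; 2 − 2 = 0

987 + 144 + 34 + 13 + 5 + 2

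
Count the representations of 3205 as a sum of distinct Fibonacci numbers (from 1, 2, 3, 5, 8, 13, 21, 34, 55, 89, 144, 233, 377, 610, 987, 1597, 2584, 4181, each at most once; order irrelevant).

Each representation comes from the Zeckendorf form by replacing some F_k with F_{k−1} + F_{k−2} where possible.
3205 = 2584+610+8+3 = 2584+610+8+2+1 = 2584+377+233+8+3 = … (27 more), for 30 in all.

30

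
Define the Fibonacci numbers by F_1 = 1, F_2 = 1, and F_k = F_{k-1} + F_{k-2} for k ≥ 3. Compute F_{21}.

10946

Iterating the recurrence up to F_{14} = 377 and F_{13} = 233:
F_{15} = F_{14} + F_{13} = 377 + 233 = 610
F_{16} = F_{15} + F_{14} = 610 + 377 = 987
F_{17} = F_{16} + F_{15} = 987 + 610 = 1597
F_{18} = F_{17} + F_{16} = 1597 + 987 = 2584
F_{19} = F_{18} + F_{17} = 2584 + 1597 = 4181
F_{20} = F_{19} + F_{18} = 4181 + 2584 = 6765
F_{21} = F_{20} + F_{19} = 6765 + 4181 = 10946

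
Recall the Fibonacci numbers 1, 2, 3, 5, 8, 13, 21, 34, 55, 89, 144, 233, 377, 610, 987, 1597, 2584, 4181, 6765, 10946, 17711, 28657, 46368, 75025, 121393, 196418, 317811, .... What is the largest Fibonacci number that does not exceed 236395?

196418

196418 ≤ 236395 < 317811, so the largest Fibonacci number not exceeding 236395 is 196418.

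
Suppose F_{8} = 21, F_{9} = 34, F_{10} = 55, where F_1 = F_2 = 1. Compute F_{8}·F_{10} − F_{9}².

-1

21·55 − 34² = 1155 − 1156 = -1. (Cassini's identity: F_{k−1}F_{k+1} − F_k² = (−1)^k.)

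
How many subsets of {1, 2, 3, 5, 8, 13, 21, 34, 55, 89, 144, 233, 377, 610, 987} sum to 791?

24

791 = 610+144+34+3 = 610+144+34+2+1 = 610+144+21+13+3 = … (21 more), for 24 in all.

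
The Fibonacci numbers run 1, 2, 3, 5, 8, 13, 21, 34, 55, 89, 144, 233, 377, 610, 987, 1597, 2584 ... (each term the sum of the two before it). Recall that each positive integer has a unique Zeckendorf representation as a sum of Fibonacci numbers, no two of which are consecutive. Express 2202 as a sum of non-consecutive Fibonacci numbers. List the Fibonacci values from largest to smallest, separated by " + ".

subtract 1597 from 2202: 605 remains
subtract 377 from 605: 228 remains
subtract 144 from 228: 84 remains
subtract 55 from 84: 29 remains
subtract 21 from 29: 8 remains
subtract 8 from 8: 0 remains
So 2202 = 1597 + 377 + 144 + 55 + 21 + 8, with no two terms consecutive in the sequence.

1597 + 377 + 144 + 55 + 21 + 8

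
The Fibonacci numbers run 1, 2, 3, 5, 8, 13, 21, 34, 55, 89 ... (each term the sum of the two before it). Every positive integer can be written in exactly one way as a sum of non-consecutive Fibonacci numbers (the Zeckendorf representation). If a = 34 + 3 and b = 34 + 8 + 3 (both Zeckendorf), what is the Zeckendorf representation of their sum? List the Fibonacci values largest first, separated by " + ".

55 + 21 + 5 + 1

The two numbers are 37 and 45, so their sum is 82.
82: greatest Fibonacci not exceeding it is 55, leaving 27
27: greatest Fibonacci not exceeding it is 21, leaving 6
6: greatest Fibonacci not exceeding it is 5, leaving 1
1: greatest Fibonacci not exceeding it is 1, leaving 0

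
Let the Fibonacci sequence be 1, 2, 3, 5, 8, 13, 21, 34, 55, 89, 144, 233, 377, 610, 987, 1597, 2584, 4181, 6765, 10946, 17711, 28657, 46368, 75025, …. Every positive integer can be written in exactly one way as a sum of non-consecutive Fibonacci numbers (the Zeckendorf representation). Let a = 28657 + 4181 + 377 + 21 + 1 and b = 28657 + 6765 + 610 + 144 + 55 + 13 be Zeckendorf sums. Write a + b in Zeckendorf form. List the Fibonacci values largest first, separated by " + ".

46368 + 17711 + 4181 + 987 + 233 + 1

The two numbers are 33237 and 36244, so their sum is 69481.
Greedy algorithm:
subtract 46368 from 69481: 23113 remains
subtract 17711 from 23113: 5402 remains
subtract 4181 from 5402: 1221 remains
subtract 987 from 1221: 234 remains
subtract 233 from 234: 1 remains
subtract 1 from 1: 0 remains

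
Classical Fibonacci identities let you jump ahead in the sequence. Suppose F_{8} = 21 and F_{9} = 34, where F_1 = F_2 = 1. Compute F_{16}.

987

By the doubling identity F_{2k} = F_k(2F_{k+1} − F_k): F_{16} = 21·(2·34 − 21) = 21·47 = 987.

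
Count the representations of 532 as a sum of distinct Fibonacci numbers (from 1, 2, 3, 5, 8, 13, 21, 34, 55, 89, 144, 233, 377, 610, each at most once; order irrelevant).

17

Starting from the Zeckendorf form and repeatedly splitting a term F_k into F_{k−1} + F_{k−2} (when neither is already used) reaches every representation.
532 = 377+144+8+3 = 377+144+8+2+1 = 377+89+55+8+3 = … (14 more), for 17 in all.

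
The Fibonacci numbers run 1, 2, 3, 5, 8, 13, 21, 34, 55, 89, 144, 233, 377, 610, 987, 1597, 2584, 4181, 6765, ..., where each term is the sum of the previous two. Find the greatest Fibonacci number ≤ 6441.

4181

4181 ≤ 6441 < 6765, so the largest Fibonacci number not exceeding 6441 is 4181.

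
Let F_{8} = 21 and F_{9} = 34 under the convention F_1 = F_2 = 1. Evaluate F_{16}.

By the doubling identity F_{2k} = F_k(2F_{k+1} − F_k): F_{16} = 21·(2·34 − 21) = 21·47 = 987.

987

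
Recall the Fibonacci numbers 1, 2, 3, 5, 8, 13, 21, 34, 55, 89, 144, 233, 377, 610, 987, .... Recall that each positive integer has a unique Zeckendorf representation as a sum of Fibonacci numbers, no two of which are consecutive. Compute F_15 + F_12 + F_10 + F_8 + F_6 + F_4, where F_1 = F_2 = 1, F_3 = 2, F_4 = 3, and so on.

F_15 + F_12 + F_10 + F_8 + F_6 + F_4 = 610 + 144 + 55 + 21 + 8 + 3 = 841.

841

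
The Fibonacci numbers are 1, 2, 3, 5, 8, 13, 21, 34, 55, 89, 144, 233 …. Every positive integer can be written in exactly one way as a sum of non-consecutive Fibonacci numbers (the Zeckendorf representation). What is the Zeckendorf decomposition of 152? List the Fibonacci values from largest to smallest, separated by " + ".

largest Fibonacci ≤ 152 is 144; 152 − 144 = 8
largest Fibonacci ≤ 8 is 8; 8 − 8 = 0
So 152 = 144 + 8, with no two terms consecutive in the sequence.

144 + 8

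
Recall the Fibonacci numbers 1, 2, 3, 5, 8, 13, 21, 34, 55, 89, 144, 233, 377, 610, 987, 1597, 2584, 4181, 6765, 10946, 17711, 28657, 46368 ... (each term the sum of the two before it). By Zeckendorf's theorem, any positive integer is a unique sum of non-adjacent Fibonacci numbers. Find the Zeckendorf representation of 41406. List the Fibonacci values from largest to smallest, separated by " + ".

28657 + 10946 + 1597 + 144 + 55 + 5 + 2

take 28657 (≤ 41406); 41406 − 28657 = 12749
take 10946 (≤ 12749); 12749 − 10946 = 1803
take 1597 (≤ 1803); 1803 − 1597 = 206
take 144 (≤ 206); 206 − 144 = 62
take 55 (≤ 62); 62 − 55 = 7
take 5 (≤ 7); 7 − 5 = 2
take 2 (≤ 2); 2 − 2 = 0
So 41406 = 28657 + 10946 + 1597 + 144 + 55 + 5 + 2, with no two terms consecutive in the sequence.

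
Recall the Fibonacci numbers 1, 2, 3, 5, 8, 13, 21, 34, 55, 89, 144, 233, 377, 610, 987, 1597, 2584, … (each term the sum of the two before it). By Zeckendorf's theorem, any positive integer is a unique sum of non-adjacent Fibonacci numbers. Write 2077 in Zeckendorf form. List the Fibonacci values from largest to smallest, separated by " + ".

1597 + 377 + 89 + 13 + 1

1597 ≤ 2077 < 2584, so take 1597; remainder 480
377 ≤ 480 < 610, so take 377; remainder 103
89 ≤ 103 < 144, so take 89; remainder 14
13 ≤ 14 < 21, so take 13; remainder 1
1 ≤ 1 < 2, so take 1; remainder 0
So 2077 = 1597 + 377 + 89 + 13 + 1, with no two terms consecutive in the sequence.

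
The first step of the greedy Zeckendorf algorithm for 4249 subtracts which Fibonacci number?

4181 ≤ 4249 < 6765, so the largest Fibonacci number not exceeding 4249 is 4181.

4181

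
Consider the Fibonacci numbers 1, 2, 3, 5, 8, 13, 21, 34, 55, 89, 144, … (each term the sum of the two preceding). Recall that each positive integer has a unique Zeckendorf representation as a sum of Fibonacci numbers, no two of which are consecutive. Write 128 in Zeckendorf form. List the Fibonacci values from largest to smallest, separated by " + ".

128: greatest Fibonacci not exceeding it is 89, leaving 39
39: greatest Fibonacci not exceeding it is 34, leaving 5
5: greatest Fibonacci not exceeding it is 5, leaving 0
So 128 = 89 + 34 + 5, with no two terms consecutive in the sequence.

89 + 34 + 5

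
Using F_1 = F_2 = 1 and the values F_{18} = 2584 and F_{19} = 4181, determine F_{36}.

14930352

By the doubling identity F_{2k} = F_k(2F_{k+1} − F_k): F_{36} = 2584·(2·4181 − 2584) = 2584·5778 = 14930352.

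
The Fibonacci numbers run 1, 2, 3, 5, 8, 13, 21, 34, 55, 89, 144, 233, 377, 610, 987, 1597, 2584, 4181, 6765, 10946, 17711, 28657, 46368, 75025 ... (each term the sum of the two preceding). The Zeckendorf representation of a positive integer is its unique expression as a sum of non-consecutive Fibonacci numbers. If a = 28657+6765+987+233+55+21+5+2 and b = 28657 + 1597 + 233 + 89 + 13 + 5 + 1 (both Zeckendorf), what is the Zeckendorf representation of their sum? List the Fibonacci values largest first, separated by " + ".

The two numbers are 36725 and 30595, so their sum is 67320.
subtract 46368 from 67320: 20952 remains
subtract 17711 from 20952: 3241 remains
subtract 2584 from 3241: 657 remains
subtract 610 from 657: 47 remains
subtract 34 from 47: 13 remains
subtract 13 from 13: 0 remains

46368 + 17711 + 2584 + 610 + 34 + 13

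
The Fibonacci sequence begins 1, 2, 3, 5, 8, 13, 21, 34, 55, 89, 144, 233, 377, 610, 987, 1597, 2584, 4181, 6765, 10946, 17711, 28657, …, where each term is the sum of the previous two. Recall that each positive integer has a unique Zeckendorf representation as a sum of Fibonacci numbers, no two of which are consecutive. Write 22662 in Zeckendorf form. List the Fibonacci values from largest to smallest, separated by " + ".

Greedy algorithm:
take 17711 (≤ 22662); 22662 − 17711 = 4951
take 4181 (≤ 4951); 4951 − 4181 = 770
take 610 (≤ 770); 770 − 610 = 160
take 144 (≤ 160); 160 − 144 = 16
take 13 (≤ 16); 16 − 13 = 3
take 3 (≤ 3); 3 − 3 = 0
So 22662 = 17711 + 4181 + 610 + 144 + 13 + 3, with no two terms consecutive in the sequence.

17711 + 4181 + 610 + 144 + 13 + 3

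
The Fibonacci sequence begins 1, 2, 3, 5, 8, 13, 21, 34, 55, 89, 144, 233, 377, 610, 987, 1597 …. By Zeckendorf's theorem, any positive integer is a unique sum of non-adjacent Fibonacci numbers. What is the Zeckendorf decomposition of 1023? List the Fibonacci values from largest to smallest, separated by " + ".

Repeatedly subtract the largest Fibonacci number that fits:
subtract 987 from 1023: 36 remains
subtract 34 from 36: 2 remains
subtract 2 from 2: 0 remains
So 1023 = 987 + 34 + 2, with no two terms consecutive in the sequence.

987 + 34 + 2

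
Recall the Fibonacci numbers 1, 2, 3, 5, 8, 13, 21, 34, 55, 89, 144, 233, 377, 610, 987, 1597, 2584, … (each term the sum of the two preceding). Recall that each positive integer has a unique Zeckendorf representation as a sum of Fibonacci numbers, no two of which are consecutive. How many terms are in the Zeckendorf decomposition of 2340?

6

1597 ≤ 2340 < 2584, so take 1597; remainder 743
610 ≤ 743 < 987, so take 610; remainder 133
89 ≤ 133 < 144, so take 89; remainder 44
34 ≤ 44 < 55, so take 34; remainder 10
8 ≤ 10 < 13, so take 8; remainder 2
2 ≤ 2 < 3, so take 2; remainder 0
2340 = 1597 + 610 + 89 + 34 + 8 + 2, which has 6 terms.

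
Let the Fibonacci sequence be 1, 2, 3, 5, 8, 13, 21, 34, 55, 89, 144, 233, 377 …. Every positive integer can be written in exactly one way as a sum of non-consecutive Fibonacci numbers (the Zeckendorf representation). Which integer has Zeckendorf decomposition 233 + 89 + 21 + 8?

233 + 89 + 21 + 8 = 351.

351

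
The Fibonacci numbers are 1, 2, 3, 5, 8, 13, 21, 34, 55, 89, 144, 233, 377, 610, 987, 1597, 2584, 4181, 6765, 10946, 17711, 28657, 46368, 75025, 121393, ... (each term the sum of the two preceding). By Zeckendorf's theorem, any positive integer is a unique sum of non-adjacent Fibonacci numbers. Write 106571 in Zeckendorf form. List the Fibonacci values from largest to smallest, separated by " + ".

75025 + 28657 + 2584 + 233 + 55 + 13 + 3 + 1

Repeatedly subtract the largest Fibonacci number that fits:
106571 − 75025 = 31546
31546 − 28657 = 2889
2889 − 2584 = 305
305 − 233 = 72
72 − 55 = 17
17 − 13 = 4
4 − 3 = 1
1 − 1 = 0
So 106571 = 75025 + 28657 + 2584 + 233 + 55 + 13 + 3 + 1, with no two terms consecutive in the sequence.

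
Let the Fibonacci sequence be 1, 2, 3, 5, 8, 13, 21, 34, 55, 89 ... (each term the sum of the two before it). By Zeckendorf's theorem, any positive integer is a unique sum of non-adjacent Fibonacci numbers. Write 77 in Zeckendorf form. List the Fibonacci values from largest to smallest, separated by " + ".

Greedy algorithm:
55 ≤ 77 < 89, so take 55; remainder 22
21 ≤ 22 < 34, so take 21; remainder 1
1 ≤ 1 < 2, so take 1; remainder 0
So 77 = 55 + 21 + 1, with no two terms consecutive in the sequence.

55 + 21 + 1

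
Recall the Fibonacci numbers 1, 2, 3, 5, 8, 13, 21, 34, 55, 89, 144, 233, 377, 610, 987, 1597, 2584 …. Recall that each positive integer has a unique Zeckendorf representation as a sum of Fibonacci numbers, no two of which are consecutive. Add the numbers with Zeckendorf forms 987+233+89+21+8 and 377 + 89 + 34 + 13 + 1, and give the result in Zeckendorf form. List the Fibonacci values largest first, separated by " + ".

The two numbers are 1338 and 514, so their sum is 1852.
Repeatedly subtract the largest Fibonacci number that fits:
subtract 1597 from 1852: 255 remains
subtract 233 from 255: 22 remains
subtract 21 from 22: 1 remains
subtract 1 from 1: 0 remains

1597 + 233 + 21 + 1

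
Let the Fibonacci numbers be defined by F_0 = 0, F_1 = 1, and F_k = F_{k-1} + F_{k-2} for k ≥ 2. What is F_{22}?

17711

Iterating the recurrence up to F_{16} = 987 and F_{15} = 610:
F_{17} = F_{16} + F_{15} = 987 + 610 = 1597
F_{18} = F_{17} + F_{16} = 1597 + 987 = 2584
F_{19} = F_{18} + F_{17} = 2584 + 1597 = 4181
F_{20} = F_{19} + F_{18} = 4181 + 2584 = 6765
F_{21} = F_{20} + F_{19} = 6765 + 4181 = 10946
F_{22} = F_{21} + F_{20} = 10946 + 6765 = 17711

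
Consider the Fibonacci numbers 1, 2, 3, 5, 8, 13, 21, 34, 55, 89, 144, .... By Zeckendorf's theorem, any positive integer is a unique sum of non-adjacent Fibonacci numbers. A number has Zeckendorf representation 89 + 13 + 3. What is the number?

89 + 13 + 3 = 105.

105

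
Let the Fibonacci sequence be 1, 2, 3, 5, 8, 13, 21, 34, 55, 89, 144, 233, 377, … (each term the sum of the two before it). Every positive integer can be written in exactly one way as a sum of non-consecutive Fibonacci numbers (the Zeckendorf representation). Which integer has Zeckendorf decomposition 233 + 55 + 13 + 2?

303

233 + 55 + 13 + 2 = 303.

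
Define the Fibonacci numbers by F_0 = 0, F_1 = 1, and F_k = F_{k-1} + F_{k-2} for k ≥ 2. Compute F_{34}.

Iterating the recurrence up to F_{26} = 121393 and F_{25} = 75025:
F_{27} = F_{26} + F_{25} = 121393 + 75025 = 196418
F_{28} = F_{27} + F_{26} = 196418 + 121393 = 317811
F_{29} = F_{28} + F_{27} = 317811 + 196418 = 514229
F_{30} = F_{29} + F_{28} = 514229 + 317811 = 832040
F_{31} = F_{30} + F_{29} = 832040 + 514229 = 1346269
F_{32} = F_{31} + F_{30} = 1346269 + 832040 = 2178309
F_{33} = F_{32} + F_{31} = 2178309 + 1346269 = 3524578
F_{34} = F_{33} + F_{32} = 3524578 + 2178309 = 5702887

5702887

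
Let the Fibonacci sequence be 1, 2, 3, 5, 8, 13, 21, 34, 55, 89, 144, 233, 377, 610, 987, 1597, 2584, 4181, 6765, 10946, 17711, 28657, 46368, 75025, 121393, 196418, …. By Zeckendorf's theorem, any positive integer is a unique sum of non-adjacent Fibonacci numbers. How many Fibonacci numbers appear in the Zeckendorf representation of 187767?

10

187767: greatest Fibonacci not exceeding it is 121393, leaving 66374
66374: greatest Fibonacci not exceeding it is 46368, leaving 20006
20006: greatest Fibonacci not exceeding it is 17711, leaving 2295
2295: greatest Fibonacci not exceeding it is 1597, leaving 698
698: greatest Fibonacci not exceeding it is 610, leaving 88
88: greatest Fibonacci not exceeding it is 55, leaving 33
33: greatest Fibonacci not exceeding it is 21, leaving 12
12: greatest Fibonacci not exceeding it is 8, leaving 4
4: greatest Fibonacci not exceeding it is 3, leaving 1
1: greatest Fibonacci not exceeding it is 1, leaving 0
187767 = 121393 + 46368 + 17711 + 1597 + 610 + 55 + 21 + 8 + 3 + 1, which has 10 terms.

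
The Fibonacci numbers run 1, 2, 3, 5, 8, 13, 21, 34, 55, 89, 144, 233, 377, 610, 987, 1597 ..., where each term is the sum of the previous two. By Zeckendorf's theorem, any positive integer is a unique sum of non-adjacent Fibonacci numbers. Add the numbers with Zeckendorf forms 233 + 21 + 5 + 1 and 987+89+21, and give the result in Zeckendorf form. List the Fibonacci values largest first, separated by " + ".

The two numbers are 260 and 1097, so their sum is 1357.
987 ≤ 1357 < 1597, so take 987; remainder 370
233 ≤ 370 < 377, so take 233; remainder 137
89 ≤ 137 < 144, so take 89; remainder 48
34 ≤ 48 < 55, so take 34; remainder 14
13 ≤ 14 < 21, so take 13; remainder 1
1 ≤ 1 < 2, so take 1; remainder 0

987 + 233 + 89 + 34 + 13 + 1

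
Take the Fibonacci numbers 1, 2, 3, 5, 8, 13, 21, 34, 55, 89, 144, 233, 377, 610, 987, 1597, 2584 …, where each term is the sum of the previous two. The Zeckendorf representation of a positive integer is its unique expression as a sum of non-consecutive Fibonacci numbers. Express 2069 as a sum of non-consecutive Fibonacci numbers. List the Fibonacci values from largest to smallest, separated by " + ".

1597 + 377 + 89 + 5 + 1

Greedily peel off the largest Fibonacci term at each step:
largest Fibonacci ≤ 2069 is 1597; 2069 − 1597 = 472
largest Fibonacci ≤ 472 is 377; 472 − 377 = 95
largest Fibonacci ≤ 95 is 89; 95 − 89 = 6
largest Fibonacci ≤ 6 is 5; 6 − 5 = 1
largest Fibonacci ≤ 1 is 1; 1 − 1 = 0
So 2069 = 1597 + 377 + 89 + 5 + 1, with no two terms consecutive in the sequence.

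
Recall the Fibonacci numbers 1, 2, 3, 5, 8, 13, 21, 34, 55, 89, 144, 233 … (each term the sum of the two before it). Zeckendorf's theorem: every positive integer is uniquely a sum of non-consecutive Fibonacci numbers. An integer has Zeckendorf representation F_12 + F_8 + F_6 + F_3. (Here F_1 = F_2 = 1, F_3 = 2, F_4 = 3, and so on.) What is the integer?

F_12 + F_8 + F_6 + F_3 = 144 + 21 + 8 + 2 = 175.

175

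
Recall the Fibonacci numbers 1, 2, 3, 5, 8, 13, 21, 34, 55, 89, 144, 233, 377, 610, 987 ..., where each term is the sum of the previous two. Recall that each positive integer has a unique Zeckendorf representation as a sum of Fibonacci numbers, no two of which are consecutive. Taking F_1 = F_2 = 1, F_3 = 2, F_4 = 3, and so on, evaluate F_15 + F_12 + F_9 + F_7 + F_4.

F_15 + F_12 + F_9 + F_7 + F_4 = 610 + 144 + 34 + 13 + 3 = 804.

804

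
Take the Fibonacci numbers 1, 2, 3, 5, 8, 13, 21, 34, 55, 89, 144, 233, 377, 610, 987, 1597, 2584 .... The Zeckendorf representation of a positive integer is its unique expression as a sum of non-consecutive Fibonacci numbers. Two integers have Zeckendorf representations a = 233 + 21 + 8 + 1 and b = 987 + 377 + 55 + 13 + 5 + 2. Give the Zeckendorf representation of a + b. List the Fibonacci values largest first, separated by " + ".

1597 + 89 + 13 + 3

The two numbers are 263 and 1439, so their sum is 1702.
largest Fibonacci ≤ 1702 is 1597; 1702 − 1597 = 105
largest Fibonacci ≤ 105 is 89; 105 − 89 = 16
largest Fibonacci ≤ 16 is 13; 16 − 13 = 3
largest Fibonacci ≤ 3 is 3; 3 − 3 = 0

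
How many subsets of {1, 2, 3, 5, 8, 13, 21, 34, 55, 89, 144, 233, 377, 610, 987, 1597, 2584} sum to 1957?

Each representation comes from the Zeckendorf form by replacing some F_k with F_{k−1} + F_{k−2} where possible.
1957 = 1597+233+89+34+3+1 = 1597+233+89+21+13+3+1 = 987+610+233+89+34+3+1 = 1597+233+89+21+8+5+3+1 = 1597+233+55+34+21+13+3+1 = … (11 more), for 16 in all.

16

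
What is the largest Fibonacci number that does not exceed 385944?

317811 ≤ 385944 < 514229, so the largest Fibonacci number not exceeding 385944 is 317811.

317811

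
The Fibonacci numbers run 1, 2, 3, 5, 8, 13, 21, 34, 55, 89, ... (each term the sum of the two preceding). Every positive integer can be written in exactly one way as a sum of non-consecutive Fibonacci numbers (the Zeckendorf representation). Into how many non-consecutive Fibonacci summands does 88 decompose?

55 ≤ 88 < 89, so take 55; remainder 33
21 ≤ 33 < 34, so take 21; remainder 12
8 ≤ 12 < 13, so take 8; remainder 4
3 ≤ 4 < 5, so take 3; remainder 1
1 ≤ 1 < 2, so take 1; remainder 0
88 = 55 + 21 + 8 + 3 + 1, which has 5 terms.

5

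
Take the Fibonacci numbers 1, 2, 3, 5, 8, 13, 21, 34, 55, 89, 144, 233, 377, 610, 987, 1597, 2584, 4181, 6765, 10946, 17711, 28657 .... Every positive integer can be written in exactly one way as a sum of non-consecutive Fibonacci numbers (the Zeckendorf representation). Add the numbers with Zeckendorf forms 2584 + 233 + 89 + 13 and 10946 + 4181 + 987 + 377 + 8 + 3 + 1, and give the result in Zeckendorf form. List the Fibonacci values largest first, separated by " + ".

The two numbers are 2919 and 16503, so their sum is 19422.
19422 − 17711 = 1711
1711 − 1597 = 114
114 − 89 = 25
25 − 21 = 4
4 − 3 = 1
1 − 1 = 0

17711 + 1597 + 89 + 21 + 3 + 1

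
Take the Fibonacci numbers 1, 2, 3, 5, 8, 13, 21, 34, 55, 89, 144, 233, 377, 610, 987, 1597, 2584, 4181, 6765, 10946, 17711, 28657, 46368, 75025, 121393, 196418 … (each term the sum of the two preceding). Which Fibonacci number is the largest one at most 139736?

121393 ≤ 139736 < 196418, so the largest Fibonacci number not exceeding 139736 is 121393.

121393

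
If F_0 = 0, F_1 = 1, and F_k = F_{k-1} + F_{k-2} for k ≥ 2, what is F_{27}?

Iterating the recurrence up to F_{22} = 17711 and F_{21} = 10946:
F_{23} = F_{22} + F_{21} = 17711 + 10946 = 28657
F_{24} = F_{23} + F_{22} = 28657 + 17711 = 46368
F_{25} = F_{24} + F_{23} = 46368 + 28657 = 75025
F_{26} = F_{25} + F_{24} = 75025 + 46368 = 121393
F_{27} = F_{26} + F_{25} = 121393 + 75025 = 196418

196418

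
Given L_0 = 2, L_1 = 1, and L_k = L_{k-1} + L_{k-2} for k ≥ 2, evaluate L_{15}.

Iterating the recurrence up to L_{7} = 29 and L_{6} = 18:
L_{8} = L_{7} + L_{6} = 29 + 18 = 47
L_{9} = L_{8} + L_{7} = 47 + 29 = 76
L_{10} = L_{9} + L_{8} = 76 + 47 = 123
L_{11} = L_{10} + L_{9} = 123 + 76 = 199
L_{12} = L_{11} + L_{10} = 199 + 123 = 322
L_{13} = L_{12} + L_{11} = 322 + 199 = 521
L_{14} = L_{13} + L_{12} = 521 + 322 = 843
L_{15} = L_{14} + L_{13} = 843 + 521 = 1364

1364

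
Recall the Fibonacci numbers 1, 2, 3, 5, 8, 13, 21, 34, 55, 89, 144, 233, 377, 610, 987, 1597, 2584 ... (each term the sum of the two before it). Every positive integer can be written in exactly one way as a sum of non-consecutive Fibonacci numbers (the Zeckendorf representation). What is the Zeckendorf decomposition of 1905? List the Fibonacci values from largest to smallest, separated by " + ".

Greedily peel off the largest Fibonacci term at each step:
1597 ≤ 1905 < 2584, so take 1597; remainder 308
233 ≤ 308 < 377, so take 233; remainder 75
55 ≤ 75 < 89, so take 55; remainder 20
13 ≤ 20 < 21, so take 13; remainder 7
5 ≤ 7 < 8, so take 5; remainder 2
2 ≤ 2 < 3, so take 2; remainder 0
So 1905 = 1597 + 233 + 55 + 13 + 5 + 2, with no two terms consecutive in the sequence.

1597 + 233 + 55 + 13 + 5 + 2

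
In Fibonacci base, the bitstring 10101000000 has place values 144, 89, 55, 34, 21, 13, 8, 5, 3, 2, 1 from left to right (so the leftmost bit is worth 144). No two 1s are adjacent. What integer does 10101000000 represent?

220

Summing the place values of the 1 bits: 144 + 55 + 21 = 220.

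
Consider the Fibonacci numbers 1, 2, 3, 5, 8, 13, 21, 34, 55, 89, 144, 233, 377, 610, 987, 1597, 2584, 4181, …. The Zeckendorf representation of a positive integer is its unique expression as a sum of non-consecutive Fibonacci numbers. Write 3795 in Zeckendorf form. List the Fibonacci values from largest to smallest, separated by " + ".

2584 + 987 + 144 + 55 + 21 + 3 + 1

Greedily peel off the largest Fibonacci term at each step:
largest Fibonacci ≤ 3795 is 2584; 3795 − 2584 = 1211
largest Fibonacci ≤ 1211 is 987; 1211 − 987 = 224
largest Fibonacci ≤ 224 is 144; 224 − 144 = 80
largest Fibonacci ≤ 80 is 55; 80 − 55 = 25
largest Fibonacci ≤ 25 is 21; 25 − 21 = 4
largest Fibonacci ≤ 4 is 3; 4 − 3 = 1
largest Fibonacci ≤ 1 is 1; 1 − 1 = 0
So 3795 = 2584 + 987 + 144 + 55 + 21 + 3 + 1, with no two terms consecutive in the sequence.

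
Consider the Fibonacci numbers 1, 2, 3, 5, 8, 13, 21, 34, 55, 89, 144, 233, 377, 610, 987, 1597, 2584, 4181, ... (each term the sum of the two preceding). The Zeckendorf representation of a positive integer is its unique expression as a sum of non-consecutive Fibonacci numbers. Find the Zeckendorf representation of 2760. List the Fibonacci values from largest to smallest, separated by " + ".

2584 + 144 + 21 + 8 + 3

Greedily peel off the largest Fibonacci term at each step:
subtract 2584 from 2760: 176 remains
subtract 144 from 176: 32 remains
subtract 21 from 32: 11 remains
subtract 8 from 11: 3 remains
subtract 3 from 3: 0 remains
So 2760 = 2584 + 144 + 21 + 8 + 3, with no two terms consecutive in the sequence.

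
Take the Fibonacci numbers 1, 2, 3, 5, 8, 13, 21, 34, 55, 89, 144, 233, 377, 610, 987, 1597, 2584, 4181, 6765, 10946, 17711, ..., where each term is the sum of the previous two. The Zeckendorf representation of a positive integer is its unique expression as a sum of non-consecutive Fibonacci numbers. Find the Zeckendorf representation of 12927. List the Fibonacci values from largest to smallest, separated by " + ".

10946 + 1597 + 377 + 5 + 2

Repeatedly subtract the largest Fibonacci number that fits:
subtract 10946 from 12927: 1981 remains
subtract 1597 from 1981: 384 remains
subtract 377 from 384: 7 remains
subtract 5 from 7: 2 remains
subtract 2 from 2: 0 remains
So 12927 = 10946 + 1597 + 377 + 5 + 2, with no two terms consecutive in the sequence.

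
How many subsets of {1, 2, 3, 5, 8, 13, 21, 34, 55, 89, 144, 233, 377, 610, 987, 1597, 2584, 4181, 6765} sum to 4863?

Each representation comes from the Zeckendorf form by replacing some F_k with F_{k−1} + F_{k−2} where possible.
4863 = 4181+610+55+13+3+1 = 4181+610+55+8+5+3+1 = 4181+610+34+21+13+3+1 = 4181+377+233+55+13+3+1 = … (28 more), for 32 in all.

32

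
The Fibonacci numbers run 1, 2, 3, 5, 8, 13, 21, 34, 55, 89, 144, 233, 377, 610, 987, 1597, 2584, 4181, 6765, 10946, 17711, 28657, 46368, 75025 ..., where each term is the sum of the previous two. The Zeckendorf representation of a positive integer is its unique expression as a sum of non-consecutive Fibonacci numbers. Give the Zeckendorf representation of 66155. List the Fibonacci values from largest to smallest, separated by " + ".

largest Fibonacci ≤ 66155 is 46368; 66155 − 46368 = 19787
largest Fibonacci ≤ 19787 is 17711; 19787 − 17711 = 2076
largest Fibonacci ≤ 2076 is 1597; 2076 − 1597 = 479
largest Fibonacci ≤ 479 is 377; 479 − 377 = 102
largest Fibonacci ≤ 102 is 89; 102 − 89 = 13
largest Fibonacci ≤ 13 is 13; 13 − 13 = 0
So 66155 = 46368 + 17711 + 1597 + 377 + 89 + 13, with no two terms consecutive in the sequence.

46368 + 17711 + 1597 + 377 + 89 + 13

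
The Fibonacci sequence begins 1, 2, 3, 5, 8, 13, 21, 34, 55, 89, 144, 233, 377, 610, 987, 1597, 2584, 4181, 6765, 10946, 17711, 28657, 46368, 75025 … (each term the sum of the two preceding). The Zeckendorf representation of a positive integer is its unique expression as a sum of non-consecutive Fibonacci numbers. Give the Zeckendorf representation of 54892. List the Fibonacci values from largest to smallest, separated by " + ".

46368 + 6765 + 1597 + 144 + 13 + 5

Repeatedly subtract the largest Fibonacci number that fits:
take 46368 (≤ 54892); 54892 − 46368 = 8524
take 6765 (≤ 8524); 8524 − 6765 = 1759
take 1597 (≤ 1759); 1759 − 1597 = 162
take 144 (≤ 162); 162 − 144 = 18
take 13 (≤ 18); 18 − 13 = 5
take 5 (≤ 5); 5 − 5 = 0
So 54892 = 46368 + 6765 + 1597 + 144 + 13 + 5, with no two terms consecutive in the sequence.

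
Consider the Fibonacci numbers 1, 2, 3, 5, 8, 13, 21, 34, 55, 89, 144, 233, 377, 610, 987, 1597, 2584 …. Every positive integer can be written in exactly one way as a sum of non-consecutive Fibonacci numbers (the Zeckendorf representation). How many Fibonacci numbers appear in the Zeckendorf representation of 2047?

2047: greatest Fibonacci not exceeding it is 1597, leaving 450
450: greatest Fibonacci not exceeding it is 377, leaving 73
73: greatest Fibonacci not exceeding it is 55, leaving 18
18: greatest Fibonacci not exceeding it is 13, leaving 5
5: greatest Fibonacci not exceeding it is 5, leaving 0
2047 = 1597 + 377 + 55 + 13 + 5, which has 5 terms.

5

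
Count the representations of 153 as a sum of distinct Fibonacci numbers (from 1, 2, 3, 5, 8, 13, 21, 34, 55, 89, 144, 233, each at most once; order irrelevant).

153 = 144+8+1 = 144+5+3+1 = 89+55+8+1 = 89+55+5+3+1 = … (3 more), for 7 in all.

7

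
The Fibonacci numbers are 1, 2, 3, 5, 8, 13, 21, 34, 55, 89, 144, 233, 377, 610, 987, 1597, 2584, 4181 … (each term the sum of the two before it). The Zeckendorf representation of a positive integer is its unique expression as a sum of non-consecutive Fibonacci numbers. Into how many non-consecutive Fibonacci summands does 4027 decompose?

4027: greatest Fibonacci not exceeding it is 2584, leaving 1443
1443: greatest Fibonacci not exceeding it is 987, leaving 456
456: greatest Fibonacci not exceeding it is 377, leaving 79
79: greatest Fibonacci not exceeding it is 55, leaving 24
24: greatest Fibonacci not exceeding it is 21, leaving 3
3: greatest Fibonacci not exceeding it is 3, leaving 0
4027 = 2584 + 987 + 377 + 55 + 21 + 3, which has 6 terms.

6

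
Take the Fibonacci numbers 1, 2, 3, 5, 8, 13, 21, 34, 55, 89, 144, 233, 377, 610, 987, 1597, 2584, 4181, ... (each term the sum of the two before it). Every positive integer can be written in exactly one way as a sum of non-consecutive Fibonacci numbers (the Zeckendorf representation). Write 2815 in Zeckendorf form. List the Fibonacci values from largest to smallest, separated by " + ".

Greedily peel off the largest Fibonacci term at each step:
2815 − 2584 = 231
231 − 144 = 87
87 − 55 = 32
32 − 21 = 11
11 − 8 = 3
3 − 3 = 0
So 2815 = 2584 + 144 + 55 + 21 + 8 + 3, with no two terms consecutive in the sequence.

2584 + 144 + 55 + 21 + 8 + 3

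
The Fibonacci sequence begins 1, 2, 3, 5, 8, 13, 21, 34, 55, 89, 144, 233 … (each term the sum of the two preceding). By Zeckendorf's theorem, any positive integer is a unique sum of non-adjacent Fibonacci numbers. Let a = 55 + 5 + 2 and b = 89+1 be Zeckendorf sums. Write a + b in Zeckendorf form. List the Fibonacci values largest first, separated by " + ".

144 + 8

The two numbers are 62 and 90, so their sum is 152.
Repeatedly subtract the largest Fibonacci number that fits:
144 ≤ 152 < 233, so take 144; remainder 8
8 ≤ 8 < 13, so take 8; remainder 0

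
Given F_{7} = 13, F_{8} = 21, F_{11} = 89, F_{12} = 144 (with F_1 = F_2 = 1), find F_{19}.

By the addition formula F_{m+n} = F_m F_{n+1} + F_{m−1} F_n with m=8, n=11: F_{19} = 21·144 + 13·89 = 3024 + 1157 = 4181.

4181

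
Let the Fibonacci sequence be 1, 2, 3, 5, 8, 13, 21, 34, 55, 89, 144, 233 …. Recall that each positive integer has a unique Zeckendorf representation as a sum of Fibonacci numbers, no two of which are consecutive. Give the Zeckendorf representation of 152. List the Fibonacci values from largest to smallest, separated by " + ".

144 + 8

subtract 144 from 152: 8 remains
subtract 8 from 8: 0 remains
So 152 = 144 + 8, with no two terms consecutive in the sequence.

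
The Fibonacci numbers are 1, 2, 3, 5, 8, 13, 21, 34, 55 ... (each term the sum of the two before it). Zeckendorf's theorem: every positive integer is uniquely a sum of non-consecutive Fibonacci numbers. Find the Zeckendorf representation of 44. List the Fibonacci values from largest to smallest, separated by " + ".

Greedy algorithm:
largest Fibonacci ≤ 44 is 34; 44 − 34 = 10
largest Fibonacci ≤ 10 is 8; 10 − 8 = 2
largest Fibonacci ≤ 2 is 2; 2 − 2 = 0
So 44 = 34 + 8 + 2, with no two terms consecutive in the sequence.

34 + 8 + 2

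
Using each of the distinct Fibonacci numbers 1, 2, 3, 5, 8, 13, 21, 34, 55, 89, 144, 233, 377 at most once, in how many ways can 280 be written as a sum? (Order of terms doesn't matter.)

12

Each representation comes from the Zeckendorf form by replacing some F_k with F_{k−1} + F_{k−2} where possible.
280 = 233+34+13 = 233+34+8+5 = 144+89+34+13 = … (9 more), for 12 in all.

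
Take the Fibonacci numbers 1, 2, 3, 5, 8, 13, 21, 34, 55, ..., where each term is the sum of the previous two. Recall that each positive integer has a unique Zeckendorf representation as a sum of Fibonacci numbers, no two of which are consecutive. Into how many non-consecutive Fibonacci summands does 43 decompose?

3

Greedily peel off the largest Fibonacci term at each step:
43: greatest Fibonacci not exceeding it is 34, leaving 9
9: greatest Fibonacci not exceeding it is 8, leaving 1
1: greatest Fibonacci not exceeding it is 1, leaving 0
43 = 34 + 8 + 1, which has 3 terms.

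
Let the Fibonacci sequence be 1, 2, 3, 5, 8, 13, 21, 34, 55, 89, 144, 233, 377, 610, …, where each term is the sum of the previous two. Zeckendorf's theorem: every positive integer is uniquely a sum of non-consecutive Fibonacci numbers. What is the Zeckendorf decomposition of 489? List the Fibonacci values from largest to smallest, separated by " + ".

Greedy algorithm:
377 ≤ 489 < 610, so take 377; remainder 112
89 ≤ 112 < 144, so take 89; remainder 23
21 ≤ 23 < 34, so take 21; remainder 2
2 ≤ 2 < 3, so take 2; remainder 0
So 489 = 377 + 89 + 21 + 2, with no two terms consecutive in the sequence.

377 + 89 + 21 + 2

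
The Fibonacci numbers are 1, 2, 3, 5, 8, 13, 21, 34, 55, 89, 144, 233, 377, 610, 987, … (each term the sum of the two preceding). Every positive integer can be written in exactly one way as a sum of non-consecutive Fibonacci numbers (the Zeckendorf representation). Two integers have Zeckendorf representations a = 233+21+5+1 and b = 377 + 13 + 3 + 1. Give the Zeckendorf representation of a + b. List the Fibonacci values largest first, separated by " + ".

610 + 34 + 8 + 2

The two numbers are 260 and 394, so their sum is 654.
Repeatedly subtract the largest Fibonacci number that fits:
654 − 610 = 44
44 − 34 = 10
10 − 8 = 2
2 − 2 = 0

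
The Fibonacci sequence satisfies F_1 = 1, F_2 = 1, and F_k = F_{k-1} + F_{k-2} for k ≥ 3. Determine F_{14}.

377

Iterating the recurrence up to F_{10} = 55 and F_{9} = 34:
F_{11} = F_{10} + F_{9} = 55 + 34 = 89
F_{12} = F_{11} + F_{10} = 89 + 55 = 144
F_{13} = F_{12} + F_{11} = 144 + 89 = 233
F_{14} = F_{13} + F_{12} = 233 + 144 = 377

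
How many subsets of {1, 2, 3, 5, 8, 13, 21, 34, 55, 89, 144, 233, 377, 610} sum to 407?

10

407 = 377+21+8+1 = 377+21+5+3+1 = 233+144+21+8+1 = 377+13+8+5+3+1 = 233+144+21+5+3+1 = … (5 more), for 10 in all.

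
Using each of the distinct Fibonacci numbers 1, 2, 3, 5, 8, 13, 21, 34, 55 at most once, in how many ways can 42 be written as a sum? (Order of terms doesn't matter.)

Starting from the Zeckendorf form and repeatedly splitting a term F_k into F_{k−1} + F_{k−2} (when neither is already used) reaches every representation.
42 = 34+8 = 34+5+3 = 21+13+8 = … (3 more), for 6 in all.

6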